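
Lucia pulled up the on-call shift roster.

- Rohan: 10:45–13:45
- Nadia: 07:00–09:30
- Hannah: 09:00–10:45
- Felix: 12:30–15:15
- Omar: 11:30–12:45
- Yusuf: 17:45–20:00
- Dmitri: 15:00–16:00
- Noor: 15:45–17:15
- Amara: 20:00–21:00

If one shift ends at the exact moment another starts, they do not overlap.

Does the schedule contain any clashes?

Sorted by start: Nadia, Hannah, Rohan, Omar, Felix, Dmitri, Noor, Yusuf, Amara.
Hannah starts before Nadia ends → Nadia and Hannah overlap.
That's a conflict, so the schedule is not conflict-free.

Yes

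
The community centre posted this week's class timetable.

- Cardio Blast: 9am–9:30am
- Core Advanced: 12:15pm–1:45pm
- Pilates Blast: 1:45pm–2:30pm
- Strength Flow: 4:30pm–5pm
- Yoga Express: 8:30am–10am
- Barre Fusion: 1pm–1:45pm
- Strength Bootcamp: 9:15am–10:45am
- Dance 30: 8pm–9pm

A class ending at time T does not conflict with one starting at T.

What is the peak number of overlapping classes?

Sweep the timeline, counting +1 at each start and −1 at each end (ends before starts at a tie):
8:30am start Yoga Express → 1
9am start Cardio Blast → 2
9:15am start Strength Bootcamp → 3
9:30am end Cardio Blast → 2
10am end Yoga Express → 1
10:45am end Strength Bootcamp → 0
12:15pm start Core Advanced → 1
1pm start Barre Fusion → 2
1:45pm end Barre Fusion → 1
1:45pm end Core Advanced → 0
1:45pm start Pilates Blast → 1
2:30pm end Pilates Blast → 0
4:30pm start Strength Flow → 1
5pm end Strength Flow → 0
8pm start Dance 30 → 1
9pm end Dance 30 → 0
Peak is 3, at 9:15am (Cardio Blast, Strength Bootcamp, Yoga Express).

3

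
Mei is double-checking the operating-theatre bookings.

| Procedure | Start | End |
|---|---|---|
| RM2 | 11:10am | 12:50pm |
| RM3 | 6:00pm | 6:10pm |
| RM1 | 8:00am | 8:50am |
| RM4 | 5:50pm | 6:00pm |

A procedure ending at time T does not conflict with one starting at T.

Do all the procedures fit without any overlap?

Check each pair: they overlap iff neither finishes before the other starts.
Sorted by start: RM1, RM2, RM4, RM3.
RM2 starts after RM1 ends — done with RM1.
RM4 starts after RM2 ends — done with RM2.
RM3 starts exactly when RM4 ends (back-to-back, no overlap).
Every pair is clear; the schedule has no overlaps.

Yes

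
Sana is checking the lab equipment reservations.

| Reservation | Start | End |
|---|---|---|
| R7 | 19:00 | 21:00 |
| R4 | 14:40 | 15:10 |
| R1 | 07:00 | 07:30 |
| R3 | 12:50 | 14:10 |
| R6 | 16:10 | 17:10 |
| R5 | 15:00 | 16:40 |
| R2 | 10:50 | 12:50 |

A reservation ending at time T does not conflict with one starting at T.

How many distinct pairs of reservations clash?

2

Sorted by start: R1, R2, R3, R4, R5, R6, R7.
R2 starts after R1 ends, so nothing later overlaps R1 either.
R3 starts exactly when R2 ends (back-to-back, no overlap), so nothing later overlaps R2 either.
R4 starts after R3 ends, so nothing later overlaps R3 either.
R5 starts before R4 ends → R4 and R5 overlap.
R6 starts after R4 ends, so nothing later overlaps R4 either.
R6 starts before R5 ends → R5 and R6 overlap.
R7 starts after R5 ends.
R7 starts after R6 ends.
Overlapping pairs: R4 & R5, R5 & R6 — 2 in total.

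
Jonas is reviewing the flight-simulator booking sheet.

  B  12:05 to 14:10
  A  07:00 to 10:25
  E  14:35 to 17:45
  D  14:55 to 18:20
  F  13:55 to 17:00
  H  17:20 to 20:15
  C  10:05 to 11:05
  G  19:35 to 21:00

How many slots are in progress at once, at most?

Walk through starts and ends in time order (an end at T is processed before a start at T):
07:00 start A → 1
10:05 start C → 2
10:25 end A → 1
11:05 end C → 0
12:05 start B → 1
13:55 start F → 2
14:10 end B → 1
14:35 start E → 2
14:55 start D → 3
17:00 end F → 2
17:20 start H → 3
17:45 end E → 2
18:20 end D → 1
19:35 start G → 2
20:15 end H → 1
21:00 end G → 0
Peak is 3, at 14:55 (D, E, F).

3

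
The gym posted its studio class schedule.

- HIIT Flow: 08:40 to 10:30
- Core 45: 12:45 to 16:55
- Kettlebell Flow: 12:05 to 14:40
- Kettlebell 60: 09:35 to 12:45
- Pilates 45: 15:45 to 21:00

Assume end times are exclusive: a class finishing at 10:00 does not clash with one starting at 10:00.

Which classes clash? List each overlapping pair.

Two intervals overlap when each starts before the other ends.
Sorted by start: HIIT Flow, Kettlebell 60, Kettlebell Flow, Core 45, Pilates 45.
Kettlebell 60 starts before HIIT Flow ends → HIIT Flow and Kettlebell 60 overlap.
Kettlebell Flow starts after HIIT Flow ends, so nothing later overlaps HIIT Flow either.
Kettlebell Flow starts before Kettlebell 60 ends → Kettlebell 60 and Kettlebell Flow overlap.
Core 45 starts exactly when Kettlebell 60 ends (back-to-back, no overlap), so nothing later overlaps Kettlebell 60 either.
Core 45 starts before Kettlebell Flow ends → Kettlebell Flow and Core 45 overlap.
Pilates 45 starts after Kettlebell Flow ends.
Pilates 45 starts before Core 45 ends → Core 45 and Pilates 45 overlap.

Core 45 & Kettlebell Flow, Core 45 & Pilates 45, HIIT Flow & Kettlebell 60, Kettlebell 60 & Kettlebell Flow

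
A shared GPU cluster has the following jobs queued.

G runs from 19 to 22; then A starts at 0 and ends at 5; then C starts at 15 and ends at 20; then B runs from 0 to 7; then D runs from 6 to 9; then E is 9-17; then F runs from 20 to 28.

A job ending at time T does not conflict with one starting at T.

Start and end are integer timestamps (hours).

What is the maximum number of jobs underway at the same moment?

Walk through starts and ends in time order (an end at T is processed before a start at T):
0 start A → 1
0 start B → 2
5 end A → 1
6 start D → 2
7 end B → 1
9 end D → 0
9 start E → 1
15 start C → 2
17 end E → 1
19 start G → 2
20 end C → 1
20 start F → 2
22 end G → 1
28 end F → 0
Peak is 2, at 0 (A, B).

2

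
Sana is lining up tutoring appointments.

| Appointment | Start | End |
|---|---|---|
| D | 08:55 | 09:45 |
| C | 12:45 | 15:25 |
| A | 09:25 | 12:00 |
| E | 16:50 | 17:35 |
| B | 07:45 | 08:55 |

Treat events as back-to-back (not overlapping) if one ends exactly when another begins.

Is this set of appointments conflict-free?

No

Sorted by start: B, D, A, C, E.
D starts exactly when B ends (back-to-back, no overlap), so nothing later overlaps B either.
A starts before D ends → D and A overlap.
That's a conflict, so the schedule is not conflict-free.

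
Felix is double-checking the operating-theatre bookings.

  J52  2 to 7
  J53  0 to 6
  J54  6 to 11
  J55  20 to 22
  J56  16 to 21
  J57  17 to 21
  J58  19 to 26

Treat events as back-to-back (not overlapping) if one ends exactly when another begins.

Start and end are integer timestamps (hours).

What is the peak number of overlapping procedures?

Sweep the timeline, counting +1 at each start and −1 at each end (ends before starts at a tie):
0 start J53 → 1
2 start J52 → 2
6 end J53 → 1
6 start J54 → 2
7 end J52 → 1
11 end J54 → 0
16 start J56 → 1
17 start J57 → 2
19 start J58 → 3
20 start J55 → 4
21 end J56 → 3
21 end J57 → 2
22 end J55 → 1
26 end J58 → 0
Peak is 4, at 20 (J55, J56, J57, J58).

4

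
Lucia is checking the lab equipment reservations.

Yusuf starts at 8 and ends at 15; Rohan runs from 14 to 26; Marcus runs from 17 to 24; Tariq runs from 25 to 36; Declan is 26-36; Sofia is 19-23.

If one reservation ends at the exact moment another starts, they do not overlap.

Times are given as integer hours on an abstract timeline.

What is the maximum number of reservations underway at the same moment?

3

Walk through starts and ends in time order (an end at T is processed before a start at T):
8 start Yusuf → 1
14 start Rohan → 2
15 end Yusuf → 1
17 start Marcus → 2
19 start Sofia → 3
23 end Sofia → 2
24 end Marcus → 1
25 start Tariq → 2
26 end Rohan → 1
26 start Declan → 2
36 end Declan → 1
36 end Tariq → 0
Peak is 3, at 19 (Marcus, Rohan, Sofia).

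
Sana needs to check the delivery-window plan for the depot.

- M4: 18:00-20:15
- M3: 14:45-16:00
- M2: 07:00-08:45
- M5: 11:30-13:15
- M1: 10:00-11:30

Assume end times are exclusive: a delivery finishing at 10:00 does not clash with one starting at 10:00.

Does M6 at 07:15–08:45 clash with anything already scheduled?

Yes — it overlaps M2

M2: starts 07:00 before M6 ends 08:45, and ends 08:45 after M6 starts 07:15 → overlap.
M1: starts 10:00 at or after M6 ends 08:45 → clear.
M5: starts 11:30 at or after M6 ends 08:45 → clear.
M3: starts 14:45 at or after M6 ends 08:45 → clear.
M4: starts 18:00 at or after M6 ends 08:45 → clear.
M6 overlaps M2.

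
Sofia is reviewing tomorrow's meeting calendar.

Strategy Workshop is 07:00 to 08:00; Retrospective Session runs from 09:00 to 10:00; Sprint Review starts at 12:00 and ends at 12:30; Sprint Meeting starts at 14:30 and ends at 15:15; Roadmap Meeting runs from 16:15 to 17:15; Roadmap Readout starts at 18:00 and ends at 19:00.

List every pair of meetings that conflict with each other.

none

Sorted by start: Strategy Workshop, Retrospective Session, Sprint Review, Sprint Meeting, Roadmap Meeting, Roadmap Readout.
Retrospective Session starts after Strategy Workshop ends; Strategy Workshop is clear from here.
Sprint Review starts after Retrospective Session ends; Retrospective Session is clear from here.
Sprint Meeting starts after Sprint Review ends; Sprint Review is clear from here.
Roadmap Meeting starts after Sprint Meeting ends; Sprint Meeting is clear from here.
Roadmap Readout starts after Roadmap Meeting ends.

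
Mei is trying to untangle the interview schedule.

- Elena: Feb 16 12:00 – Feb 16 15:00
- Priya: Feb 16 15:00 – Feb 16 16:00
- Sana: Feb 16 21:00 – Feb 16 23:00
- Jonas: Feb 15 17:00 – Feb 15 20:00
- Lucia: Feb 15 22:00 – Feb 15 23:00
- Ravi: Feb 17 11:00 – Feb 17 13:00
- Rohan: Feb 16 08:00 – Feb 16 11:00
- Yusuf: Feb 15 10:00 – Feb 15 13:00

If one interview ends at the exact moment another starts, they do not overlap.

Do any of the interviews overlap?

Sorted by start: Yusuf, Jonas, Lucia, Rohan, Elena, Priya, Sana, Ravi.
Jonas starts after Yusuf ends, so nothing later overlaps Yusuf either.
Lucia starts after Jonas ends, so nothing later overlaps Jonas either.
Rohan starts after Lucia ends, so nothing later overlaps Lucia either.
Elena starts after Rohan ends, so nothing later overlaps Rohan either.
Priya starts exactly when Elena ends (back-to-back, no overlap), so nothing later overlaps Elena either.
Sana starts after Priya ends, so nothing later overlaps Priya either.
Ravi starts after Sana ends.
Every pair is clear; the schedule has no overlaps.

No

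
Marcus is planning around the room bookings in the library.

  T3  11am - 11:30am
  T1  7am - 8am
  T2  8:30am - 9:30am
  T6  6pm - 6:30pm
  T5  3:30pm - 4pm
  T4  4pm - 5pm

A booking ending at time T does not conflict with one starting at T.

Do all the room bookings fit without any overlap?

Yes

Sorted by start: T1, T2, T3, T5, T4, T6.
T2 starts after T1 ends, so nothing later overlaps T1 either.
T3 starts after T2 ends, so nothing later overlaps T2 either.
T5 starts after T3 ends, so nothing later overlaps T3 either.
T4 starts exactly when T5 ends (back-to-back, no overlap), so nothing later overlaps T5 either.
T6 starts after T4 ends.
Every pair is clear; the schedule has no overlaps.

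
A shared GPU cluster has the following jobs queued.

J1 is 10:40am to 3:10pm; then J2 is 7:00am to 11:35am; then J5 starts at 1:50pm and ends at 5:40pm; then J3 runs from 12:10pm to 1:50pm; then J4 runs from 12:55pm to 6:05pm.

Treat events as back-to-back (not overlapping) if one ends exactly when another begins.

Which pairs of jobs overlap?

Sorted by start: J2, J1, J3, J4, J5.
J1 starts before J2 ends → J2 and J1 overlap.
J3 starts after J2 ends; J2 is clear from here.
J3 starts before J1 ends → J1 and J3 overlap.
J4 starts before J1 ends → J1 and J4 overlap.
J5 starts before J1 ends → J1 and J5 overlap.
J4 starts before J3 ends → J3 and J4 overlap.
J5 starts exactly when J3 ends (back-to-back, no overlap).
J5 starts before J4 ends → J4 and J5 overlap.

J1 & J2, J1 & J3, J1 & J4, J1 & J5, J3 & J4, J4 & J5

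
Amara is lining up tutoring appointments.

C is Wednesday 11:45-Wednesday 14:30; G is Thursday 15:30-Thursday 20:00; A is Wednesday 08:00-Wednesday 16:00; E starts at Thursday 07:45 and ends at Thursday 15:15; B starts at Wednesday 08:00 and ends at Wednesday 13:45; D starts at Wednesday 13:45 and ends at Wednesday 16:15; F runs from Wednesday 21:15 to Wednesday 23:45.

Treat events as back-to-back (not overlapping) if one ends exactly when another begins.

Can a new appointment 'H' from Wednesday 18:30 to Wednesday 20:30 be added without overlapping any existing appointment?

A: ends Wednesday 16:00 at or before H starts Wednesday 18:30 → clear.
B: ends Wednesday 13:45 at or before H starts Wednesday 18:30 → clear.
C: ends Wednesday 14:30 at or before H starts Wednesday 18:30 → clear.
D: ends Wednesday 16:15 at or before H starts Wednesday 18:30 → clear.
F: starts Wednesday 21:15 at or after H ends Wednesday 20:30 → clear.
E: starts Thursday 07:45 at or after H ends Wednesday 20:30 → clear.
G: starts Thursday 15:30 at or after H ends Wednesday 20:30 → clear.

Yes — the slot is free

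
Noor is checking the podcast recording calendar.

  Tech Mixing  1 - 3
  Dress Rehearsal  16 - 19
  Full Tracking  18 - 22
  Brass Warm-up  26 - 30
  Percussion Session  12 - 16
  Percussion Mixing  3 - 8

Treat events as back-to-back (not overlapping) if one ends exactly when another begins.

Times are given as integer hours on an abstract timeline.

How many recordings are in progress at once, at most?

Sort all start/end points and keep a running count:
1 start Tech Mixing → 1
3 end Tech Mixing → 0
3 start Percussion Mixing → 1
8 end Percussion Mixing → 0
12 start Percussion Session → 1
16 end Percussion Session → 0
16 start Dress Rehearsal → 1
18 start Full Tracking → 2
19 end Dress Rehearsal → 1
22 end Full Tracking → 0
26 start Brass Warm-up → 1
30 end Brass Warm-up → 0
Peak is 2, at 18 (Dress Rehearsal, Full Tracking).

2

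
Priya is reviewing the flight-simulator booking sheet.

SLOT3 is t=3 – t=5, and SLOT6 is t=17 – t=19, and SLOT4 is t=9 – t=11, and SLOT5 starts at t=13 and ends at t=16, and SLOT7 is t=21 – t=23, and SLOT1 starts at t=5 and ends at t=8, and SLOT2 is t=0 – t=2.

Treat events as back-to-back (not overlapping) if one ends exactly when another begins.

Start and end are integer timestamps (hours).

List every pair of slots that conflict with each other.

no conflicts

Sorted by start: SLOT2, SLOT3, SLOT1, SLOT4, SLOT5, SLOT6, SLOT7.
SLOT3 starts after SLOT2 ends — done with SLOT2.
SLOT1 starts exactly when SLOT3 ends (back-to-back, no overlap) — done with SLOT3.
SLOT4 starts after SLOT1 ends — done with SLOT1.
SLOT5 starts after SLOT4 ends — done with SLOT4.
SLOT6 starts after SLOT5 ends — done with SLOT5.
SLOT7 starts after SLOT6 ends.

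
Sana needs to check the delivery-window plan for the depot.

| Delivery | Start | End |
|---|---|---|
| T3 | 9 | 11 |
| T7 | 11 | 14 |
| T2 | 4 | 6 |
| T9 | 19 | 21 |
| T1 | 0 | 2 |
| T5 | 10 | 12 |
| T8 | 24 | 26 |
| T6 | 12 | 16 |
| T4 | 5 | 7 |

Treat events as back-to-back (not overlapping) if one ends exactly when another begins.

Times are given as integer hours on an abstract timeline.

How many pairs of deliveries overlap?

Sorted by start: T1, T2, T4, T3, T5, T7, T6, T9, T8.
T2 starts after T1 ends, so T1 has no further overlaps.
T4 starts before T2 ends → T2 and T4 overlap.
T3 starts after T2 ends, so T2 has no further overlaps.
T3 starts after T4 ends, so T4 has no further overlaps.
T5 starts before T3 ends → T3 and T5 overlap.
T7 starts exactly when T3 ends (back-to-back, no overlap), so T3 has no further overlaps.
T7 starts before T5 ends → T5 and T7 overlap.
T6 starts exactly when T5 ends (back-to-back, no overlap), so T5 has no further overlaps.
T6 starts before T7 ends → T7 and T6 overlap.
T9 starts after T7 ends, so T7 has no further overlaps.
T9 starts after T6 ends, so T6 has no further overlaps.
T8 starts after T9 ends.
Overlapping pairs: T2 & T4, T3 & T5, T5 & T7, T6 & T7 — 4 in total.

4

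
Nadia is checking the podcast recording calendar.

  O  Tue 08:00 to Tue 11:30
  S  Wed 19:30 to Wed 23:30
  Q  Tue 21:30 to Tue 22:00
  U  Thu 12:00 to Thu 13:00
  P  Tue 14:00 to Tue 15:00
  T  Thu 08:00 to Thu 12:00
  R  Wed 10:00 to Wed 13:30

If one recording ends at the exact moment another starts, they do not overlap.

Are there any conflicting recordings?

No

Check each pair: they overlap iff neither finishes before the other starts.
Sorted by start: O, P, Q, R, S, T, U.
P starts after O ends, so O has no further overlaps.
Q starts after P ends, so P has no further overlaps.
R starts after Q ends, so Q has no further overlaps.
S starts after R ends, so R has no further overlaps.
T starts after S ends, so S has no further overlaps.
U starts exactly when T ends (back-to-back, no overlap).
Every pair is clear; the schedule has no overlaps.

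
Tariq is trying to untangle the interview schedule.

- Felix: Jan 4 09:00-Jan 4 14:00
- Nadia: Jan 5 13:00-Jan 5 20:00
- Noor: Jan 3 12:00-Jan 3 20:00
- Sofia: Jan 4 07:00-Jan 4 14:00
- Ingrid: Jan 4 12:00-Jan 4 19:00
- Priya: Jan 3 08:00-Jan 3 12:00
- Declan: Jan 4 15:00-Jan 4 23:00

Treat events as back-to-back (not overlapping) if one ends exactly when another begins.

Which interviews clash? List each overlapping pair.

Declan & Ingrid, Felix & Ingrid, Felix & Sofia, Ingrid & Sofia

Sorted by start: Priya, Noor, Sofia, Felix, Ingrid, Declan, Nadia.
Noor starts exactly when Priya ends (back-to-back, no overlap) — done with Priya.
Sofia starts after Noor ends — done with Noor.
Felix starts before Sofia ends → Sofia and Felix overlap.
Ingrid starts before Sofia ends → Sofia and Ingrid overlap.
Declan starts after Sofia ends — done with Sofia.
Ingrid starts before Felix ends → Felix and Ingrid overlap.
Declan starts after Felix ends — done with Felix.
Declan starts before Ingrid ends → Ingrid and Declan overlap.
Nadia starts after Ingrid ends.
Nadia starts after Declan ends.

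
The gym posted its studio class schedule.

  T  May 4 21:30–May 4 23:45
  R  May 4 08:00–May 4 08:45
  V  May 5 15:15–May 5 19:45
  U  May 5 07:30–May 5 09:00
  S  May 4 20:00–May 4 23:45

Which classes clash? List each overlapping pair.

S & T

Sorted by start: R, S, T, U, V.
S starts after R ends, so R has no further overlaps.
T starts before S ends → S and T overlap.
U starts after S ends, so S has no further overlaps.
U starts after T ends, so T has no further overlaps.
V starts after U ends.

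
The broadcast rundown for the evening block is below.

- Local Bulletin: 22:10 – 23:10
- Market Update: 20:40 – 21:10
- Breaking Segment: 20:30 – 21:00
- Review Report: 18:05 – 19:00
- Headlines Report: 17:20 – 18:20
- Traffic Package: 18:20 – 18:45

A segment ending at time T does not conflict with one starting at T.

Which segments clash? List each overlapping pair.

Breaking Segment & Market Update, Headlines Report & Review Report, Review Report & Traffic Package

Sorted by start: Headlines Report, Review Report, Traffic Package, Breaking Segment, Market Update, Local Bulletin.
Review Report starts before Headlines Report ends → Headlines Report and Review Report overlap.
Traffic Package starts exactly when Headlines Report ends (back-to-back, no overlap) — done with Headlines Report.
Traffic Package starts before Review Report ends → Review Report and Traffic Package overlap.
Breaking Segment starts after Review Report ends — done with Review Report.
Breaking Segment starts after Traffic Package ends — done with Traffic Package.
Market Update starts before Breaking Segment ends → Breaking Segment and Market Update overlap.
Local Bulletin starts after Breaking Segment ends.
Local Bulletin starts after Market Update ends.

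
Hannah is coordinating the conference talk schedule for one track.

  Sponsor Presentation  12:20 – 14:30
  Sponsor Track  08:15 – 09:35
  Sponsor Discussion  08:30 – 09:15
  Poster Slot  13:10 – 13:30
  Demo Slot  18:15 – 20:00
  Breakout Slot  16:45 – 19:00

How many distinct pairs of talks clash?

3

Sorted by start: Sponsor Track, Sponsor Discussion, Sponsor Presentation, Poster Slot, Breakout Slot, Demo Slot.
Sponsor Discussion starts before Sponsor Track ends → Sponsor Track and Sponsor Discussion overlap.
Sponsor Presentation starts after Sponsor Track ends — done with Sponsor Track.
Sponsor Presentation starts after Sponsor Discussion ends — done with Sponsor Discussion.
Poster Slot starts before Sponsor Presentation ends → Sponsor Presentation and Poster Slot overlap.
Breakout Slot starts after Sponsor Presentation ends — done with Sponsor Presentation.
Breakout Slot starts after Poster Slot ends — done with Poster Slot.
Demo Slot starts before Breakout Slot ends → Breakout Slot and Demo Slot overlap.
Overlapping pairs: Breakout Slot & Demo Slot, Poster Slot & Sponsor Presentation, Sponsor Discussion & Sponsor Track — 3 in total.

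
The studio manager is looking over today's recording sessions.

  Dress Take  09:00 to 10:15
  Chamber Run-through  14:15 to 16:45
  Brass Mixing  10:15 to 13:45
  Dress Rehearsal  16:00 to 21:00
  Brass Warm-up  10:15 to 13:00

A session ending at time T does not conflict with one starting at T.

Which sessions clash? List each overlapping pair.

Brass Mixing & Brass Warm-up, Chamber Run-through & Dress Rehearsal

Sorted by start: Dress Take, Brass Warm-up, Brass Mixing, Chamber Run-through, Dress Rehearsal.
Brass Warm-up starts exactly when Dress Take ends (back-to-back, no overlap); Dress Take is clear from here.
Brass Mixing starts before Brass Warm-up ends → Brass Warm-up and Brass Mixing overlap.
Chamber Run-through starts after Brass Warm-up ends; Brass Warm-up is clear from here.
Chamber Run-through starts after Brass Mixing ends; Brass Mixing is clear from here.
Dress Rehearsal starts before Chamber Run-through ends → Chamber Run-through and Dress Rehearsal overlap.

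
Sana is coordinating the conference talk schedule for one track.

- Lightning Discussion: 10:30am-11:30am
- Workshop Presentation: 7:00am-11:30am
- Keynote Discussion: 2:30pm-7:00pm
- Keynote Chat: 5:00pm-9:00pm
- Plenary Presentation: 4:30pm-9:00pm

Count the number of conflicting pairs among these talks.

4

Sorted by start: Workshop Presentation, Lightning Discussion, Keynote Discussion, Plenary Presentation, Keynote Chat.
Lightning Discussion starts before Workshop Presentation ends → Workshop Presentation and Lightning Discussion overlap.
Keynote Discussion starts after Workshop Presentation ends, so nothing later overlaps Workshop Presentation either.
Keynote Discussion starts after Lightning Discussion ends, so nothing later overlaps Lightning Discussion either.
Plenary Presentation starts before Keynote Discussion ends → Keynote Discussion and Plenary Presentation overlap.
Keynote Chat starts before Keynote Discussion ends → Keynote Discussion and Keynote Chat overlap.
Keynote Chat starts before Plenary Presentation ends → Plenary Presentation and Keynote Chat overlap.
Overlapping pairs: Keynote Chat & Keynote Discussion, Keynote Chat & Plenary Presentation, Keynote Discussion & Plenary Presentation, Lightning Discussion & Workshop Presentation — 4 in total.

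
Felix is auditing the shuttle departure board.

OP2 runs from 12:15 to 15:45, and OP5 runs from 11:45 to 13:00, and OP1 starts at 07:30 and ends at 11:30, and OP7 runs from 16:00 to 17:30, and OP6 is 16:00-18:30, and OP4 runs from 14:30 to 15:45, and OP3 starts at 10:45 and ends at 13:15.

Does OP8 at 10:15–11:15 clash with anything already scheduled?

OP1: starts 07:30 before OP8 ends 11:15, and ends 11:30 after OP8 starts 10:15 → overlap.
OP3: starts 10:45 before OP8 ends 11:15, and ends 13:15 after OP8 starts 10:15 → overlap.
OP5: starts 11:45 at or after OP8 ends 11:15 → clear.
OP2: starts 12:15 at or after OP8 ends 11:15 → clear.
OP4: starts 14:30 at or after OP8 ends 11:15 → clear.
OP6: starts 16:00 at or after OP8 ends 11:15 → clear.
OP7: starts 16:00 at or after OP8 ends 11:15 → clear.
OP8 overlaps OP1, OP3.

Yes — it overlaps OP1, OP3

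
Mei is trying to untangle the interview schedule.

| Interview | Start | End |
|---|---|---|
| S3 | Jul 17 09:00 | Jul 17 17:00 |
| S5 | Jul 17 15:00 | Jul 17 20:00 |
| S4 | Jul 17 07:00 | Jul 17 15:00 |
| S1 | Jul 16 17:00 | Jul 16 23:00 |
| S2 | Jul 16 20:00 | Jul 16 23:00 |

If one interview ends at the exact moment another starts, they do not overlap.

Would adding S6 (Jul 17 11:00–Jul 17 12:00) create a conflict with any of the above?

S1: ends Jul 16 23:00 at or before S6 starts Jul 17 11:00 → clear.
S2: ends Jul 16 23:00 at or before S6 starts Jul 17 11:00 → clear.
S4: starts Jul 17 07:00 before S6 ends Jul 17 12:00, and ends Jul 17 15:00 after S6 starts Jul 17 11:00 → overlap.
S3: starts Jul 17 09:00 before S6 ends Jul 17 12:00, and ends Jul 17 17:00 after S6 starts Jul 17 11:00 → overlap.
S5: starts Jul 17 15:00 at or after S6 ends Jul 17 12:00 → clear.
S6 overlaps S3, S4.

Yes — it overlaps S3, S4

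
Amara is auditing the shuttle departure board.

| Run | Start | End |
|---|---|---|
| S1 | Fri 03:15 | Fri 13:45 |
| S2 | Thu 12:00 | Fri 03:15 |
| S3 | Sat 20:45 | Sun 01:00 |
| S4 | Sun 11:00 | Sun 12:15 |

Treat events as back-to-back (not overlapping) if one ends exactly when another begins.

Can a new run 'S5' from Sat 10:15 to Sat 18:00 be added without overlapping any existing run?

S2: ends Fri 03:15 at or before S5 starts Sat 10:15 → clear.
S1: ends Fri 13:45 at or before S5 starts Sat 10:15 → clear.
S3: starts Sat 20:45 at or after S5 ends Sat 18:00 → clear.
S4: starts Sun 11:00 at or after S5 ends Sat 18:00 → clear.

Yes — the slot is free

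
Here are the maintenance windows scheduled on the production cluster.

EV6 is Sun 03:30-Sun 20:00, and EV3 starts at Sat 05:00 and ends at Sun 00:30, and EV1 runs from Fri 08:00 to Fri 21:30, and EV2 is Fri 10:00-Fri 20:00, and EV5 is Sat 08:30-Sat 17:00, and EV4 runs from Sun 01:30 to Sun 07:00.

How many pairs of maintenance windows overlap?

3

Sorted by start: EV1, EV2, EV3, EV5, EV4, EV6.
EV2 starts before EV1 ends → EV1 and EV2 overlap.
EV3 starts after EV1 ends, so nothing later overlaps EV1 either.
EV3 starts after EV2 ends, so nothing later overlaps EV2 either.
EV5 starts before EV3 ends → EV3 and EV5 overlap.
EV4 starts after EV3 ends, so nothing later overlaps EV3 either.
EV4 starts after EV5 ends, so nothing later overlaps EV5 either.
EV6 starts before EV4 ends → EV4 and EV6 overlap.
Overlapping pairs: EV1 & EV2, EV3 & EV5, EV4 & EV6 — 3 in total.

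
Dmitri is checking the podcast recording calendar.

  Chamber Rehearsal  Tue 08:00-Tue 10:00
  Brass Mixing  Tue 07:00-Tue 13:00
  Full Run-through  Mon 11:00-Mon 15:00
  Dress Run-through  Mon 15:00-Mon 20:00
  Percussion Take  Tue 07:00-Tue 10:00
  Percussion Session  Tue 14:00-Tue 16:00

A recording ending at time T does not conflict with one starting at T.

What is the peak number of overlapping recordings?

3

Sort all start/end points and keep a running count:
Mon 11:00 start Full Run-through → 1
Mon 15:00 end Full Run-through → 0
Mon 15:00 start Dress Run-through → 1
Mon 20:00 end Dress Run-through → 0
Tue 07:00 start Brass Mixing → 1
Tue 07:00 start Percussion Take → 2
Tue 08:00 start Chamber Rehearsal → 3
Tue 10:00 end Chamber Rehearsal → 2
Tue 10:00 end Percussion Take → 1
Tue 13:00 end Brass Mixing → 0
Tue 14:00 start Percussion Session → 1
Tue 16:00 end Percussion Session → 0
Peak is 3, at Tue 08:00 (Brass Mixing, Chamber Rehearsal, Percussion Take).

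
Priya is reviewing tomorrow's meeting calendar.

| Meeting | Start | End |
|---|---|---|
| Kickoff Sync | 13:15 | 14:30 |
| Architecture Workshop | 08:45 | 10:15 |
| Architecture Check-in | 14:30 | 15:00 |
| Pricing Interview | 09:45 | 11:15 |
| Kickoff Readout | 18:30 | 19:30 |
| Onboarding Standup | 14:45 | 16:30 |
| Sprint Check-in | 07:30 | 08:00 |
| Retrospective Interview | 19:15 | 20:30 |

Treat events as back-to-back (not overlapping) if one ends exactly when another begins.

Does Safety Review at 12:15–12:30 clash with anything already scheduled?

No — it doesn't clash with anything

Sprint Check-in: ends 08:00 at or before Safety Review starts 12:15 → clear.
Architecture Workshop: ends 10:15 at or before Safety Review starts 12:15 → clear.
Pricing Interview: ends 11:15 at or before Safety Review starts 12:15 → clear.
Kickoff Sync: starts 13:15 at or after Safety Review ends 12:30 → clear.
Architecture Check-in: starts 14:30 at or after Safety Review ends 12:30 → clear.
Onboarding Standup: starts 14:45 at or after Safety Review ends 12:30 → clear.
Kickoff Readout: starts 18:30 at or after Safety Review ends 12:30 → clear.
Retrospective Interview: starts 19:15 at or after Safety Review ends 12:30 → clear.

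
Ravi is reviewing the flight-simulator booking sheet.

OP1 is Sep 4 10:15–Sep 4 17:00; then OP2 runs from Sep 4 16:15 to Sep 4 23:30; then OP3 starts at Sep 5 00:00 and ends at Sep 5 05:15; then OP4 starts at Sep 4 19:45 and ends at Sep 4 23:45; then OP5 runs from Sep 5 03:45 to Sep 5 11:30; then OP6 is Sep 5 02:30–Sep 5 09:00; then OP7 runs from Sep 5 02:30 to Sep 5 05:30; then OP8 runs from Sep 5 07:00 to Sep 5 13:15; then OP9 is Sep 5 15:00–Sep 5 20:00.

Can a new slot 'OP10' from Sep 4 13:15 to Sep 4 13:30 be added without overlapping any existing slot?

No — it overlaps OP1

OP1: starts Sep 4 10:15 before OP10 ends Sep 4 13:30, and ends Sep 4 17:00 after OP10 starts Sep 4 13:15 → overlap.
OP2: starts Sep 4 16:15 at or after OP10 ends Sep 4 13:30 → clear.
OP4: starts Sep 4 19:45 at or after OP10 ends Sep 4 13:30 → clear.
OP3: starts Sep 5 00:00 at or after OP10 ends Sep 4 13:30 → clear.
OP6: starts Sep 5 02:30 at or after OP10 ends Sep 4 13:30 → clear.
OP7: starts Sep 5 02:30 at or after OP10 ends Sep 4 13:30 → clear.
OP5: starts Sep 5 03:45 at or after OP10 ends Sep 4 13:30 → clear.
OP8: starts Sep 5 07:00 at or after OP10 ends Sep 4 13:30 → clear.
OP9: starts Sep 5 15:00 at or after OP10 ends Sep 4 13:30 → clear.
OP10 overlaps OP1.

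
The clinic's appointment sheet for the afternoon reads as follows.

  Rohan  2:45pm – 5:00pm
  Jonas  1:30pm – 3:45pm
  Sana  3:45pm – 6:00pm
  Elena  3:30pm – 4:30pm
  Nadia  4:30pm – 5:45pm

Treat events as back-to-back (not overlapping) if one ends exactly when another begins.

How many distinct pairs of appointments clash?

7

Two intervals overlap when each starts before the other ends.
Sorted by start: Jonas, Rohan, Elena, Sana, Nadia.
Rohan starts before Jonas ends → Jonas and Rohan overlap.
Elena starts before Jonas ends → Jonas and Elena overlap.
Sana starts exactly when Jonas ends (back-to-back, no overlap), so nothing later overlaps Jonas either.
Elena starts before Rohan ends → Rohan and Elena overlap.
Sana starts before Rohan ends → Rohan and Sana overlap.
Nadia starts before Rohan ends → Rohan and Nadia overlap.
Sana starts before Elena ends → Elena and Sana overlap.
Nadia starts exactly when Elena ends (back-to-back, no overlap).
Nadia starts before Sana ends → Sana and Nadia overlap.
Overlapping pairs: Elena & Jonas, Elena & Rohan, Elena & Sana, Jonas & Rohan, Nadia & Rohan, Nadia & Sana, Rohan & Sana — 7 in total.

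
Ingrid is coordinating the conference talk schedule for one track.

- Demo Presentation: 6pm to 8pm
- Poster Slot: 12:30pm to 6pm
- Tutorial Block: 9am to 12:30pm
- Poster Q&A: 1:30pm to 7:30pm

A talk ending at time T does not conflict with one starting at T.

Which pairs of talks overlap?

Demo Presentation & Poster Q&A, Poster Q&A & Poster Slot

Sorted by start: Tutorial Block, Poster Slot, Poster Q&A, Demo Presentation.
Poster Slot starts exactly when Tutorial Block ends (back-to-back, no overlap), so nothing later overlaps Tutorial Block either.
Poster Q&A starts before Poster Slot ends → Poster Slot and Poster Q&A overlap.
Demo Presentation starts exactly when Poster Slot ends (back-to-back, no overlap).
Demo Presentation starts before Poster Q&A ends → Poster Q&A and Demo Presentation overlap.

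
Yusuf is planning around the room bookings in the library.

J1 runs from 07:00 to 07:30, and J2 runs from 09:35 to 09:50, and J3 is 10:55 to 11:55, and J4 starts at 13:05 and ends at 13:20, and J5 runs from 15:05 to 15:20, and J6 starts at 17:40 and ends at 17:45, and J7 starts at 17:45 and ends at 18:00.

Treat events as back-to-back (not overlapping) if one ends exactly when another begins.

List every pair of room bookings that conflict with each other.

none

Sorted by start: J1, J2, J3, J4, J5, J6, J7.
J2 starts after J1 ends, so J1 has no further overlaps.
J3 starts after J2 ends, so J2 has no further overlaps.
J4 starts after J3 ends, so J3 has no further overlaps.
J5 starts after J4 ends, so J4 has no further overlaps.
J6 starts after J5 ends, so J5 has no further overlaps.
J7 starts exactly when J6 ends (back-to-back, no overlap).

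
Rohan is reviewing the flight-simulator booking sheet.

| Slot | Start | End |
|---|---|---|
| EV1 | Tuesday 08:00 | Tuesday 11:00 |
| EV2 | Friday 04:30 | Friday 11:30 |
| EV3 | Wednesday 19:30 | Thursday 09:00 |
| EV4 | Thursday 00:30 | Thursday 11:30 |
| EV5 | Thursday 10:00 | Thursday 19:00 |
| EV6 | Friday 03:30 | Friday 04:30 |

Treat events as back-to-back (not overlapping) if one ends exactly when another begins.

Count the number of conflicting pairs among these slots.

Two intervals overlap when each starts before the other ends.
Sorted by start: EV1, EV3, EV4, EV5, EV6, EV2.
EV3 starts after EV1 ends; EV1 is clear from here.
EV4 starts before EV3 ends → EV3 and EV4 overlap.
EV5 starts after EV3 ends; EV3 is clear from here.
EV5 starts before EV4 ends → EV4 and EV5 overlap.
EV6 starts after EV4 ends; EV4 is clear from here.
EV6 starts after EV5 ends; EV5 is clear from here.
EV2 starts exactly when EV6 ends (back-to-back, no overlap).
Overlapping pairs: EV3 & EV4, EV4 & EV5 — 2 in total.

2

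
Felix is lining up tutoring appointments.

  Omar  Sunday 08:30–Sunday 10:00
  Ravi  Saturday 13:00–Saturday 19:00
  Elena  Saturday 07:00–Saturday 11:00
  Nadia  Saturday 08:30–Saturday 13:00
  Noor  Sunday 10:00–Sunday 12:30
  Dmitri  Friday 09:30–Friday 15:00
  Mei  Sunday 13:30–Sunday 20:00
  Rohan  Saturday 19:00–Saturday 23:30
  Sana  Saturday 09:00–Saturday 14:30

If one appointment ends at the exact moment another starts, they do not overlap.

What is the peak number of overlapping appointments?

3

Walk through starts and ends in time order (an end at T is processed before a start at T):
Friday 09:30 start Dmitri → 1
Friday 15:00 end Dmitri → 0
Saturday 07:00 start Elena → 1
Saturday 08:30 start Nadia → 2
Saturday 09:00 start Sana → 3
Saturday 11:00 end Elena → 2
Saturday 13:00 end Nadia → 1
Saturday 13:00 start Ravi → 2
Saturday 14:30 end Sana → 1
Saturday 19:00 end Ravi → 0
Saturday 19:00 start Rohan → 1
Saturday 23:30 end Rohan → 0
Sunday 08:30 start Omar → 1
Sunday 10:00 end Omar → 0
Sunday 10:00 start Noor → 1
Sunday 12:30 end Noor → 0
Sunday 13:30 start Mei → 1
Sunday 20:00 end Mei → 0
Peak is 3, at Saturday 09:00 (Elena, Nadia, Sana).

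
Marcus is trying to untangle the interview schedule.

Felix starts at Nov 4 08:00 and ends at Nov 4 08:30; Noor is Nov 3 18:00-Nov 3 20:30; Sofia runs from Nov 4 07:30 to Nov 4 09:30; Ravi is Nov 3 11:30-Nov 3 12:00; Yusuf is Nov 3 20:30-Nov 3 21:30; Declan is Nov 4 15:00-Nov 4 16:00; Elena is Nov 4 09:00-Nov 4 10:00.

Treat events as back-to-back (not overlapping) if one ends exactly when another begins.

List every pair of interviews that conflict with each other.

Check each pair: they overlap iff neither finishes before the other starts.
Sorted by start: Ravi, Noor, Yusuf, Sofia, Felix, Elena, Declan.
Noor starts after Ravi ends — done with Ravi.
Yusuf starts exactly when Noor ends (back-to-back, no overlap) — done with Noor.
Sofia starts after Yusuf ends — done with Yusuf.
Felix starts before Sofia ends → Sofia and Felix overlap.
Elena starts before Sofia ends → Sofia and Elena overlap.
Declan starts after Sofia ends.
Elena starts after Felix ends — done with Felix.
Declan starts after Elena ends.

Elena & Sofia, Felix & Sofia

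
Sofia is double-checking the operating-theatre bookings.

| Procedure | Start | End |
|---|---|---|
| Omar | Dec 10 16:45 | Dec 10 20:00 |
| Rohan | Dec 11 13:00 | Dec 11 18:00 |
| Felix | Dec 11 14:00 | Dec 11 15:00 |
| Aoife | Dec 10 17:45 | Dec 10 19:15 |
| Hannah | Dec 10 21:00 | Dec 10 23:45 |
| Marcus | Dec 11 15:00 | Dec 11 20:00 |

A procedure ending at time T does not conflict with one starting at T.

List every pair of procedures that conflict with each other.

Sorted by start: Omar, Aoife, Hannah, Rohan, Felix, Marcus.
Aoife starts before Omar ends → Omar and Aoife overlap.
Hannah starts after Omar ends — done with Omar.
Hannah starts after Aoife ends — done with Aoife.
Rohan starts after Hannah ends — done with Hannah.
Felix starts before Rohan ends → Rohan and Felix overlap.
Marcus starts before Rohan ends → Rohan and Marcus overlap.
Marcus starts exactly when Felix ends (back-to-back, no overlap).

Aoife & Omar, Felix & Rohan, Marcus & Rohan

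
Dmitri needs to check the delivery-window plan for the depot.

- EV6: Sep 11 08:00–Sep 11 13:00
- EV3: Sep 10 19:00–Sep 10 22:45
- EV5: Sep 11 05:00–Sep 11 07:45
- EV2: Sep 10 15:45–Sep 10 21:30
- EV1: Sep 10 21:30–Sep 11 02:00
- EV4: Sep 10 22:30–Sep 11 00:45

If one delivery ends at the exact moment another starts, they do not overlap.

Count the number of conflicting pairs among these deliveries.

4

Check each pair: they overlap iff neither finishes before the other starts.
Sorted by start: EV2, EV3, EV1, EV4, EV5, EV6.
EV3 starts before EV2 ends → EV2 and EV3 overlap.
EV1 starts exactly when EV2 ends (back-to-back, no overlap), so EV2 has no further overlaps.
EV1 starts before EV3 ends → EV3 and EV1 overlap.
EV4 starts before EV3 ends → EV3 and EV4 overlap.
EV5 starts after EV3 ends, so EV3 has no further overlaps.
EV4 starts before EV1 ends → EV1 and EV4 overlap.
EV5 starts after EV1 ends, so EV1 has no further overlaps.
EV5 starts after EV4 ends, so EV4 has no further overlaps.
EV6 starts after EV5 ends.
Overlapping pairs: EV1 & EV3, EV1 & EV4, EV2 & EV3, EV3 & EV4 — 4 in total.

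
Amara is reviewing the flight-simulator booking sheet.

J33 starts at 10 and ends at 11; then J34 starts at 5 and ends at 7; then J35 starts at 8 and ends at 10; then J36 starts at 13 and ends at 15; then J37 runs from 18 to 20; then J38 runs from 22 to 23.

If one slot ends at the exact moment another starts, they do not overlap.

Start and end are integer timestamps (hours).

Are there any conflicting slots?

Sorted by start: J34, J35, J33, J36, J37, J38.
J35 starts after J34 ends, so nothing later overlaps J34 either.
J33 starts exactly when J35 ends (back-to-back, no overlap), so nothing later overlaps J35 either.
J36 starts after J33 ends, so nothing later overlaps J33 either.
J37 starts after J36 ends, so nothing later overlaps J36 either.
J38 starts after J37 ends.
Every pair is clear; the schedule has no overlaps.

No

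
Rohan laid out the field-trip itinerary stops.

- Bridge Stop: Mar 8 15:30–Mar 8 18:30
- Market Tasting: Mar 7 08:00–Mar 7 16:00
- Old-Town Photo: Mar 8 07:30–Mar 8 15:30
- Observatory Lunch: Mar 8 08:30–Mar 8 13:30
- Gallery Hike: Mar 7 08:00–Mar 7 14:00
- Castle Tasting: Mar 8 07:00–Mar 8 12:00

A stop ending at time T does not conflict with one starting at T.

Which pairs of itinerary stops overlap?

Castle Tasting & Observatory Lunch, Castle Tasting & Old-Town Photo, Gallery Hike & Market Tasting, Observatory Lunch & Old-Town Photo

Sorted by start: Market Tasting, Gallery Hike, Castle Tasting, Old-Town Photo, Observatory Lunch, Bridge Stop.
Gallery Hike starts before Market Tasting ends → Market Tasting and Gallery Hike overlap.
Castle Tasting starts after Market Tasting ends — done with Market Tasting.
Castle Tasting starts after Gallery Hike ends — done with Gallery Hike.
Old-Town Photo starts before Castle Tasting ends → Castle Tasting and Old-Town Photo overlap.
Observatory Lunch starts before Castle Tasting ends → Castle Tasting and Observatory Lunch overlap.
Bridge Stop starts after Castle Tasting ends.
Observatory Lunch starts before Old-Town Photo ends → Old-Town Photo and Observatory Lunch overlap.
Bridge Stop starts exactly when Old-Town Photo ends (back-to-back, no overlap).
Bridge Stop starts after Observatory Lunch ends.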